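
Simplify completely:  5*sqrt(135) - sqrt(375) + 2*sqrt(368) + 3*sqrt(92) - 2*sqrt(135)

4*sqrt(15) + 14*sqrt(23)

5*sqrt(135) = 15*sqrt(15); sqrt(375) = 5*sqrt(15); 2*sqrt(368) = 8*sqrt(23); 3*sqrt(92) = 6*sqrt(23); 2*sqrt(135) = 6*sqrt(15)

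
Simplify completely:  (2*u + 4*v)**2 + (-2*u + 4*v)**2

Only the even-power cross terms survive.

8*u**2 + 32*v**2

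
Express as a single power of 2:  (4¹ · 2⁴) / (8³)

2^(-3)

4¹ = 2^2; 2⁴ = 2^4; 8³ = 2^9
Combine exponents: 2^(-3)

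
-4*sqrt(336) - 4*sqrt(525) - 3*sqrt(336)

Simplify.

-48*sqrt(21)

4*sqrt(336) = 16*sqrt(21); 4*sqrt(525) = 20*sqrt(21); 3*sqrt(336) = 12*sqrt(21)
Combine: (-16 - 20 - 12)·sqrt(21) = -48*sqrt(21)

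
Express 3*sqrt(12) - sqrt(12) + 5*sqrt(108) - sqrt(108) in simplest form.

3*sqrt(12) = 6*sqrt(3); sqrt(12) = 2*sqrt(3); 5*sqrt(108) = 30*sqrt(3); sqrt(108) = 6*sqrt(3)
Combine: (6 - 2 + 30 - 6)·sqrt(3) = 28*sqrt(3)

28*sqrt(3)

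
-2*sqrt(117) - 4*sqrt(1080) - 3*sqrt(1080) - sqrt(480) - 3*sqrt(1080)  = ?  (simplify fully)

2*sqrt(117) = 6*sqrt(13); 4*sqrt(1080) = 24*sqrt(30); 3*sqrt(1080) = 18*sqrt(30); sqrt(480) = 4*sqrt(30); 3*sqrt(1080) = 18*sqrt(30)

-64*sqrt(30) - 6*sqrt(13)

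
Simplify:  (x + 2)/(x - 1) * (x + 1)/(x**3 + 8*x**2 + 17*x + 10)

1/(x**2 + 4*x - 5)

Factor: x**3 + 8*x**2 + 17*x + 10 = (x + 2)*(x + 1)*(x + 5)
Cancel the common factors (x + 2), (x + 1).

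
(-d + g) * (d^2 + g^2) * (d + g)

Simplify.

(g+d)(g-d) = -d^2 + g^2; continue pairing.

-d^4 + g^4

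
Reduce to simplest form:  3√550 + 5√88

25*√22

3√550 = 15*√22; 5√88 = 10*√22
Combine: (15 + 10)·√22 = 25*√22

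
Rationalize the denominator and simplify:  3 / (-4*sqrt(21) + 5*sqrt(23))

Multiply numerator and denominator by 4*sqrt(21) + 5*sqrt(23).
Denominator becomes 239; numerator becomes 12*sqrt(21) + 15*sqrt(23).

(12*sqrt(21) + 15*sqrt(23))/239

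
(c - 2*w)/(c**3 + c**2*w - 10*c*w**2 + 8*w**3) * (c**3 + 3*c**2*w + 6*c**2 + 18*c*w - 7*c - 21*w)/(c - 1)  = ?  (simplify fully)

(-c**2 - 3*c*w - 7*c - 21*w)/(-c**2 - 3*c*w + 4*w**2)

Factor: c**3 + c**2*w - 10*c*w**2 + 8*w**3 = (c - w)*(c - 2*w)*(c + 4*w);  c**3 + 3*c**2*w + 6*c**2 + 18*c*w - 7*c - 21*w = (c + 3*w)*(c + 7)*(c - 1)
Cancel the common factors (c - 1), (c - 2*w).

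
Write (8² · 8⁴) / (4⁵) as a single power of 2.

8² = 2^6; 8⁴ = 2^12; 4⁵ = 2^10
Combine exponents: 2^8

2^8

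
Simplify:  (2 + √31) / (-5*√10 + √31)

(-5*√310 - 10*√10 - 31 - 2*√31)/219

Multiply numerator and denominator by √31 + 5*√10.
Denominator becomes -219; numerator becomes 2*√31 + 31 + 10*√10 + 5*√310.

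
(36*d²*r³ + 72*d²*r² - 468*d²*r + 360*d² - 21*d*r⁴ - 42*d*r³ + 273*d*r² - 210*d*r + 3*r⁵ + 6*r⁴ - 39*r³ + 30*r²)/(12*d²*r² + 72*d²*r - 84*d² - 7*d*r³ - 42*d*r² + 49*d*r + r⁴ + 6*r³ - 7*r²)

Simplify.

Factor: 36*d²*r³ + 72*d²*r² - 468*d²*r + 360*d² - 21*d*r⁴ - 42*d*r³ + 273*d*r² - 210*d*r + 3*r⁵ + 6*r⁴ - 39*r³ + 30*r² = 3·(-3*d + r)·(r - 1)·(-4*d + r)·(r + 5)·(r - 2);  12*d²*r² + 72*d²*r - 84*d² - 7*d*r³ - 42*d*r² + 49*d*r + r⁴ + 6*r³ - 7*r² = (-3*d + r)·(-4*d + r)·(r - 1)·(r + 7)
Cancel the common factors (-3*d + r), (-4*d + r), (r - 1).

(3*r² + 9*r - 30)/(r + 7)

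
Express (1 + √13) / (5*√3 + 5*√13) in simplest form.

Multiply numerator and denominator by -5*√3 + 5*√13.
Denominator becomes 250; numerator becomes -5*√39 - 5*√3 + 5*√13 + 65.

(-√39 - √3 + √13 + 13)/50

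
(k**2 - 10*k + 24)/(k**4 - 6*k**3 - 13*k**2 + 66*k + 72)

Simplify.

Factor: k**2 - 10*k + 24 = (k - 6)*(k - 4);  k**4 - 6*k**3 - 13*k**2 + 66*k + 72 = (k - 6)*(k + 3)*(k + 1)*(k - 4)
Cancel the common factors (k - 6), (k - 4).

1/(k**2 + 4*k + 3)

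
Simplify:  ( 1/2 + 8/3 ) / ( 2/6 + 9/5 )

Numerator: 1/2 + 8/3 = 19/6
Denominator: 2/6 + 9/5 = 32/15
Divide: (19/6) · (15/32) = 95/64

95/64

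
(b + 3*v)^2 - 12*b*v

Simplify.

Expand the square and combine the 12*b*v term.

(b - 3*v)^2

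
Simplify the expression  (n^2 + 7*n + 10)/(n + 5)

Factor: n^2 + 7*n + 10 = (n + 2)*(n + 5)
Cancel the common factor (n + 5).

n + 2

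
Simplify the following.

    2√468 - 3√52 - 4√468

2√468 = 12*√13; 3√52 = 6*√13; 4√468 = 24*√13
Combine: (12 - 6 - 24)·√13 = -18*√13

-18*√13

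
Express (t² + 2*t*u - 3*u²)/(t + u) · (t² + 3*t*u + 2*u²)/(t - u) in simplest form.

t² + 5*t*u + 6*u²

Factor: t² + 2*t*u - 3*u² = (t + 3*u)·(t - u);  t² + 3*t*u + 2*u² = (t + u)·(t + 2*u)
Cancel the common factors (t - u), (t + u).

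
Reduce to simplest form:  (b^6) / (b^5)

b

Quotient: b^1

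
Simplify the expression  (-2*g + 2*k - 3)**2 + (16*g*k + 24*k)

Expanding gives 4*g**2 + 8*g*k + 12*g + 4*k**2 + 12*k + 9, a perfect square.

(2*g + 2*k + 3)**2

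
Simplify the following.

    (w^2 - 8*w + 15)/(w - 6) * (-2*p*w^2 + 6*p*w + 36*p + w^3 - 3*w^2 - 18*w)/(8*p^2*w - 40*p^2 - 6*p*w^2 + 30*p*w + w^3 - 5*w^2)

Factor: w^2 - 8*w + 15 = (w - 5)*(w - 3);  -2*p*w^2 + 6*p*w + 36*p + w^3 - 3*w^2 - 18*w = (w - 6)*(w + 3)*(-2*p + w);  8*p^2*w - 40*p^2 - 6*p*w^2 + 30*p*w + w^3 - 5*w^2 = (-2*p + w)*(-4*p + w)*(w - 5)
Cancel the common factors (w - 6), (w - 5), (-2*p + w).

(-w^2 + 9)/(4*p - w)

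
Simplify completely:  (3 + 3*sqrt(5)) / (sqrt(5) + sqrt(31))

(-15 - 3*sqrt(5) + 3*sqrt(31) + 3*sqrt(155))/26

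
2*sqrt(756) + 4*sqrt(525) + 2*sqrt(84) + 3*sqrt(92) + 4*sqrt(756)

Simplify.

2*sqrt(756) = 12*sqrt(21); 4*sqrt(525) = 20*sqrt(21); 2*sqrt(84) = 4*sqrt(21); 3*sqrt(92) = 6*sqrt(23); 4*sqrt(756) = 24*sqrt(21)

6*sqrt(23) + 60*sqrt(21)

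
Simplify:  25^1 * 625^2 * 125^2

25^1 = 5^2; 625^2 = 5^8; 125^2 = 5^6
Combine exponents: 5^16

5^16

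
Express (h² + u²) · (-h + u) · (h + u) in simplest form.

Pair the conjugate factors: (u+h)(u-h) = -h² + u², then repeat with the next factor.

-h⁴ + u⁴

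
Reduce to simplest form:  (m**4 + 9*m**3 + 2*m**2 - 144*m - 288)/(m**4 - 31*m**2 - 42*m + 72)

(m**2 + 2*m - 24)/(m**2 - 7*m + 6)

Factor: m**4 + 9*m**3 + 2*m**2 - 144*m - 288 = (m + 4)*(m + 6)*(m + 3)*(m - 4);  m**4 - 31*m**2 - 42*m + 72 = (m - 1)*(m + 4)*(m + 3)*(m - 6)
Cancel the common factors (m + 3), (m + 4).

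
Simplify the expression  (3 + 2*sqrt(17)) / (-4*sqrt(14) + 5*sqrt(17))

(12*sqrt(14) + 15*sqrt(17) + 8*sqrt(238) + 170)/201

Multiply numerator and denominator by 4*sqrt(14) + 5*sqrt(17).
Denominator becomes 201; numerator becomes 12*sqrt(14) + 15*sqrt(17) + 8*sqrt(238) + 170.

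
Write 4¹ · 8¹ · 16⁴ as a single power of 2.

2^21

4¹ = 2^2; 8¹ = 2^3; 16⁴ = 2^16
Combine exponents: 2^21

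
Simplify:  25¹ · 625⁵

5^22

25¹ = 5^2; 625⁵ = 5^20
Combine exponents: 5^22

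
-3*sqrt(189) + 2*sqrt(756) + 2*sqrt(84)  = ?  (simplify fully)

3*sqrt(189) = 9*sqrt(21); 2*sqrt(756) = 12*sqrt(21); 2*sqrt(84) = 4*sqrt(21)
Combine: (-9 + 12 + 4)·sqrt(21) = 7*sqrt(21)

7*sqrt(21)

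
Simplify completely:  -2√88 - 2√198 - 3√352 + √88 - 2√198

-26*√22

2√88 = 4*√22; 2√198 = 6*√22; 3√352 = 12*√22; √88 = 2*√22; 2√198 = 6*√22
Combine: (-4 - 6 - 12 + 2 - 6)·√22 = -26*√22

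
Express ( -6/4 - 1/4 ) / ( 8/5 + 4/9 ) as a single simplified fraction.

-315/368

Numerator: -6/4 - 1/4 = -7/4
Denominator: 8/5 + 4/9 = 92/45
Divide: (-7/4) · (45/92) = -315/368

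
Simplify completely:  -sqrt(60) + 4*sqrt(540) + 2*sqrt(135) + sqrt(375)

33*sqrt(15)

sqrt(60) = 2*sqrt(15); 4*sqrt(540) = 24*sqrt(15); 2*sqrt(135) = 6*sqrt(15); sqrt(375) = 5*sqrt(15)
Combine: (-2 + 24 + 6 + 5)·sqrt(15) = 33*sqrt(15)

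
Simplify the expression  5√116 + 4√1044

34*√29

5√116 = 10*√29; 4√1044 = 24*√29
Combine: (10 + 24)·√29 = 34*√29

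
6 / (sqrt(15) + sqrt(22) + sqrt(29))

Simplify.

(-3*sqrt(9570) + 12*sqrt(29) + 33*sqrt(22) + 54*sqrt(15))/314

Group as (sqrt(15) + sqrt(29)) + sqrt(22); multiply by (sqrt(15) + sqrt(29)) - sqrt(22), then rationalise the remaining surd.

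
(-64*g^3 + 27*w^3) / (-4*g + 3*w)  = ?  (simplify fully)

Factor as (a-b)(a^2+ab+b^2) with a=(3*w), b=(4*g).

16*g^2 + 12*g*w + 9*w^2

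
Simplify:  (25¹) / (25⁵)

5^(-8)

25¹ = 5^2; 25⁵ = 5^10
Combine exponents: 5^(-8)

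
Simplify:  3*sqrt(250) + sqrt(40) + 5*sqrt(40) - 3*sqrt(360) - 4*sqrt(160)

-7*sqrt(10)

3*sqrt(250) = 15*sqrt(10); sqrt(40) = 2*sqrt(10); 5*sqrt(40) = 10*sqrt(10); 3*sqrt(360) = 18*sqrt(10); 4*sqrt(160) = 16*sqrt(10)
Combine: (15 + 2 + 10 - 18 - 16)·sqrt(10) = -7*sqrt(10)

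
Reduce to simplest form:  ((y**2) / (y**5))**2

Inside the bracket: (y**-3)
Raise to the power 2: (y**-6)

y**(-6)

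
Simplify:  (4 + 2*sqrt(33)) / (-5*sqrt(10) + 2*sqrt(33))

Multiply numerator and denominator by 2*sqrt(33) + 5*sqrt(10).
Denominator becomes -118; numerator becomes 8*sqrt(33) + 20*sqrt(10) + 132 + 10*sqrt(330).

(-5*sqrt(330) - 66 - 10*sqrt(10) - 4*sqrt(33))/59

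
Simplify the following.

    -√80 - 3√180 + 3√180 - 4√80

-20*√5

√80 = 4*√5; 3√180 = 18*√5; 3√180 = 18*√5; 4√80 = 16*√5
Combine: (-4 - 18 + 18 - 16)·√5 = -20*√5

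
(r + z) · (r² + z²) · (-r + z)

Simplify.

-r⁴ + z⁴

(z+r)(z-r) = -r² + z²; continue pairing.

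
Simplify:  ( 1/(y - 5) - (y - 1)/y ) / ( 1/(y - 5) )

(-y^2 + 7*y - 5)/y

Numerator: 1/(y - 5) - (y - 1)/y = (-y^2 + 7*y - 5)/(y^2 - 5*y)
Denominator: 1/(y - 5) = 1/(y - 5)
Divide: ((-y^2 + 7*y - 5)/(y^2 - 5*y)) · (y - 5) = (-y^2 + 7*y - 5)/y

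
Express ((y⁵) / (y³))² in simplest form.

y⁴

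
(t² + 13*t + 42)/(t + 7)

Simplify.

t + 6

Factor: t² + 13*t + 42 = (t + 7)·(t + 6)
Cancel the common factor (t + 7).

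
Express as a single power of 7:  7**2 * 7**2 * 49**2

7**2 = 7**2; 7**2 = 7**2; 49**2 = 7**4
Combine exponents: 7**8

7**8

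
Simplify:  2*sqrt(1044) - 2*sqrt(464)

4*sqrt(29)

2*sqrt(1044) = 12*sqrt(29); 2*sqrt(464) = 8*sqrt(29)
Combine: (12 - 8)·sqrt(29) = 4*sqrt(29)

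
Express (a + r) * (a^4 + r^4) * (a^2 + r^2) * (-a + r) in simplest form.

Pair the conjugate factors: (r+a)(r-a) = -a^2 + r^2, then repeat with the next factor.

-a^8 + r^8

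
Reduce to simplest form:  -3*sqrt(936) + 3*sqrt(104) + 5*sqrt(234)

3*sqrt(26)

3*sqrt(936) = 18*sqrt(26); 3*sqrt(104) = 6*sqrt(26); 5*sqrt(234) = 15*sqrt(26)
Combine: (-18 + 6 + 15)·sqrt(26) = 3*sqrt(26)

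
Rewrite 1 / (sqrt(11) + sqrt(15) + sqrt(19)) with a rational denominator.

(-2*sqrt(3135) + 7*sqrt(19) + 15*sqrt(15) + 23*sqrt(11))/611

Group as (sqrt(11) + sqrt(19)) + sqrt(15); multiply by (sqrt(11) + sqrt(19)) - sqrt(15), then rationalise the remaining surd.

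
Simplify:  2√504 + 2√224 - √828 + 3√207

2√504 = 12*√14; 2√224 = 8*√14; √828 = 6*√23; 3√207 = 9*√23

3*√23 + 20*√14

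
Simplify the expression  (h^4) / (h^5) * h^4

h^3

Quotient: (h^-1)
Multiply by h^4: add exponents.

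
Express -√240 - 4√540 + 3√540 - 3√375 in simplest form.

√240 = 4*√15; 4√540 = 24*√15; 3√540 = 18*√15; 3√375 = 15*√15
Combine: (-4 - 24 + 18 - 15)·√15 = -25*√15

-25*√15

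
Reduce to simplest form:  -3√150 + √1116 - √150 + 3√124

-20*√6 + 12*√31

3√150 = 15*√6; √1116 = 6*√31; √150 = 5*√6; 3√124 = 6*√31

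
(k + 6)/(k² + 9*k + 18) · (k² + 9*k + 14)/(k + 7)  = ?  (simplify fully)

Factor: k² + 9*k + 18 = (k + 6)·(k + 3);  k² + 9*k + 14 = (k + 2)·(k + 7)
Cancel the common factors (k + 6), (k + 7).

(k + 2)/(k + 3)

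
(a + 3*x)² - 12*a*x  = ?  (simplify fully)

Expand the square and combine the 12*a*x term.

(a - 3*x)²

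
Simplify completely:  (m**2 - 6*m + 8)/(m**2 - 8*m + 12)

Factor: m**2 - 6*m + 8 = (m - 4)*(m - 2);  m**2 - 8*m + 12 = (m - 6)*(m - 2)
Cancel the common factor (m - 2).

(m - 4)/(m - 6)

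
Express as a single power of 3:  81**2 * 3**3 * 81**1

3**15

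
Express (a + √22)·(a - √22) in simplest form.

(a)^2 - (√22)^2 = a² - 22.

a² - 22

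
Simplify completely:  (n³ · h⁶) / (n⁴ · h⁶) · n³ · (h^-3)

Quotient: (n^-1)
Multiply by n³ · (h^-3): add exponents.

n²/h³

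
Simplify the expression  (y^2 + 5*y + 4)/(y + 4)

Factor: y^2 + 5*y + 4 = (y + 1)*(y + 4)
Cancel the common factor (y + 4).

y + 1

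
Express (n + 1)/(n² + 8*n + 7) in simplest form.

Factor: n² + 8*n + 7 = (n + 7)·(n + 1)
Cancel the common factor (n + 1).

1/(n + 7)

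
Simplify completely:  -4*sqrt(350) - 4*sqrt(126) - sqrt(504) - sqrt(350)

-43*sqrt(14)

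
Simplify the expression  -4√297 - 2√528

-20*√33

4√297 = 12*√33; 2√528 = 8*√33
Combine: (-12 - 8)·√33 = -20*√33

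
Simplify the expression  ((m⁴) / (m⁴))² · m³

Inside the bracket: 1
Raise to the power 2: 1
Multiply by m³: add exponents.

m³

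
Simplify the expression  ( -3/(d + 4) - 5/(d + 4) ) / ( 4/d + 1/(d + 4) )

-8*d/(5*d + 16)

Numerator: -3/(d + 4) - 5/(d + 4) = -8/(d + 4)
Denominator: 4/d + 1/(d + 4) = (5*d + 16)/(d^2 + 4*d)
Divide: (-8/(d + 4)) · ((d^2 + 4*d)/(5*d + 16)) = -8*d/(5*d + 16)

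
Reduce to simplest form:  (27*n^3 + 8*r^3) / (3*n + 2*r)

Factor as (a+b)(a^2-ab+b^2) with a=(2*r), b=(3*n).

9*n^2 - 6*n*r + 4*r^2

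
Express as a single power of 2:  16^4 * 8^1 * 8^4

2^31

16^4 = 2^16; 8^1 = 2^3; 8^4 = 2^12
Combine exponents: 2^31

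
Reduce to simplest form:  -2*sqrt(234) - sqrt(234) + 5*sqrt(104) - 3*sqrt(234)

2*sqrt(234) = 6*sqrt(26); sqrt(234) = 3*sqrt(26); 5*sqrt(104) = 10*sqrt(26); 3*sqrt(234) = 9*sqrt(26)
Combine: (-6 - 3 + 10 - 9)·sqrt(26) = -8*sqrt(26)

-8*sqrt(26)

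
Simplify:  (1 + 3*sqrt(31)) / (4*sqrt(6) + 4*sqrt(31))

Multiply numerator and denominator by -4*sqrt(6) + 4*sqrt(31).
Denominator becomes 400; numerator becomes -12*sqrt(186) - 4*sqrt(6) + 4*sqrt(31) + 372.

(-3*sqrt(186) - sqrt(6) + sqrt(31) + 93)/100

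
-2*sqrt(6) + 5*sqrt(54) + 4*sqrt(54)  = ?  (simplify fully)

2*sqrt(6) = 2*sqrt(6); 5*sqrt(54) = 15*sqrt(6); 4*sqrt(54) = 12*sqrt(6)
Combine: (-2 + 15 + 12)·sqrt(6) = 25*sqrt(6)

25*sqrt(6)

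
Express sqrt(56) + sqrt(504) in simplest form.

sqrt(56) = 2*sqrt(14); sqrt(504) = 6*sqrt(14)
Combine: (2 + 6)·sqrt(14) = 8*sqrt(14)

8*sqrt(14)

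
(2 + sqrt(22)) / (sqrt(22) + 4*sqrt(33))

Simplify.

Multiply numerator and denominator by -4*sqrt(33) + sqrt(22).
Denominator becomes -506; numerator becomes -44*sqrt(6) - 8*sqrt(33) + 2*sqrt(22) + 22.

(-11 - sqrt(22) + 4*sqrt(33) + 22*sqrt(6))/253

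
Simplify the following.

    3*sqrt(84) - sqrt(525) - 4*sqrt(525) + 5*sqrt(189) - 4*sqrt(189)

-16*sqrt(21)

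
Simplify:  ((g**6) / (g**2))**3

g**12

Inside the bracket: g**4
Raise to the power 3: g**12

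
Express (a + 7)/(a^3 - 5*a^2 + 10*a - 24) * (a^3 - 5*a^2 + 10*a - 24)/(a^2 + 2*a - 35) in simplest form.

1/(a - 5)

Factor: a^3 - 5*a^2 + 10*a - 24 = (a^2 - a + 6)*(a - 4);  a^3 - 5*a^2 + 10*a - 24 = (a - 4)*(a^2 - a + 6);  a^2 + 2*a - 35 = (a + 7)*(a - 5)
Cancel the common factors (a^2 - a + 6), (a - 4), (a + 7).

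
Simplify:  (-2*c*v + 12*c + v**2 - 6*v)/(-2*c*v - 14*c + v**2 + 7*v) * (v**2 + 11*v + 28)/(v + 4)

v - 6

Factor: -2*c*v + 12*c + v**2 - 6*v = (-2*c + v)*(v - 6);  -2*c*v - 14*c + v**2 + 7*v = (v + 7)*(-2*c + v);  v**2 + 11*v + 28 = (v + 4)*(v + 7)
Cancel the common factors (-2*c + v), (v + 4), (v + 7).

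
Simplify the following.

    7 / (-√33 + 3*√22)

Multiply numerator and denominator by √33 + 3*√22.
Denominator becomes 165; numerator becomes 7*√33 + 21*√22.

(7*√33 + 21*√22)/165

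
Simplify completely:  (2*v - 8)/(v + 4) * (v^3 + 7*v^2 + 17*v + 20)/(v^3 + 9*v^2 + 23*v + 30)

Factor: 2*v - 8 = 2*(v - 4);  v^3 + 7*v^2 + 17*v + 20 = (v^2 + 3*v + 5)*(v + 4);  v^3 + 9*v^2 + 23*v + 30 = (v^2 + 3*v + 5)*(v + 6)
Cancel the common factors (v^2 + 3*v + 5), (v + 4).

(2*v - 8)/(v + 6)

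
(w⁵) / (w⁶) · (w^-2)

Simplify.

Quotient: (w^-1)
Multiply by (w^-2): add exponents.

w^(-3)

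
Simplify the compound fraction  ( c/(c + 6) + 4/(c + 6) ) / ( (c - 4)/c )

(c² + 4*c)/(c² + 2*c - 24)

Numerator: c/(c + 6) + 4/(c + 6) = (c + 4)/(c + 6)
Denominator: (c - 4)/c = (c - 4)/c
Divide: ((c + 4)/(c + 6)) · (c/(c - 4)) = (c² + 4*c)/(c² + 2*c - 24)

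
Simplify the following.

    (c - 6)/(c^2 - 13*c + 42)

Factor: c^2 - 13*c + 42 = (c - 7)*(c - 6)
Cancel the common factor (c - 6).

1/(c - 7)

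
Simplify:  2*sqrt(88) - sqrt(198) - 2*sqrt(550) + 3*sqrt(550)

2*sqrt(88) = 4*sqrt(22); sqrt(198) = 3*sqrt(22); 2*sqrt(550) = 10*sqrt(22); 3*sqrt(550) = 15*sqrt(22)
Combine: (4 - 3 - 10 + 15)·sqrt(22) = 6*sqrt(22)

6*sqrt(22)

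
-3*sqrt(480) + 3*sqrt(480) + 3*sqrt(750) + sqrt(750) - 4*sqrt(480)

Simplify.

3*sqrt(480) = 12*sqrt(30); 3*sqrt(480) = 12*sqrt(30); 3*sqrt(750) = 15*sqrt(30); sqrt(750) = 5*sqrt(30); 4*sqrt(480) = 16*sqrt(30)
Combine: (-12 + 12 + 15 + 5 - 16)·sqrt(30) = 4*sqrt(30)

4*sqrt(30)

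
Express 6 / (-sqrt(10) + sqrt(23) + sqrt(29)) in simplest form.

(-63*sqrt(10) + 6*sqrt(29) + 24*sqrt(23) + 3*sqrt(6670))/226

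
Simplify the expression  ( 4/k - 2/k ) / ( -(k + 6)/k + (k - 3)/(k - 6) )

(-2*k + 12)/(3*k - 36)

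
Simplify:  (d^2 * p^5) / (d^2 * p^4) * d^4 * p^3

Quotient: p^1
Multiply by d^4 * p^3: add exponents.

d^4*p^4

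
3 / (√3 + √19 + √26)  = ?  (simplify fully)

(-3*√1482 - 6*√26 + 15*√19 + 63*√3)/106

Group as (√3 + √26) + √19; multiply by (√3 + √26) - √19, then rationalise the remaining surd.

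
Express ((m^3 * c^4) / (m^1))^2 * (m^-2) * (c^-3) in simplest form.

c^5*m^2

Inside the bracket: m^2 * c^4
Raise to the power 2: m^4 * c^8
Multiply by (m^-2) * (c^-3): add exponents.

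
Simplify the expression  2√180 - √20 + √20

12*√5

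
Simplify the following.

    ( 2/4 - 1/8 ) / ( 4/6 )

Numerator: 2/4 - 1/8 = 3/8
Denominator: 4/6 = 2/3
Divide: (3/8) · (3/2) = 9/16

9/16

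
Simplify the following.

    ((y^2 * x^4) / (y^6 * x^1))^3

Inside the bracket: (y^-4) * x^3
Raise to the power 3: (y^-12) * x^9

x^9/y^12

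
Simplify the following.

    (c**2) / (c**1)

Quotient: c**1

c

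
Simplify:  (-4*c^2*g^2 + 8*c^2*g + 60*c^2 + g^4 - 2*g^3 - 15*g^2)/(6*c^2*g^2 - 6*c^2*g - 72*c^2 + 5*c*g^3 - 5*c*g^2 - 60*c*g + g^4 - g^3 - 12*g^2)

(-2*c*g + 10*c + g^2 - 5*g)/(3*c*g - 12*c + g^2 - 4*g)

Factor: -4*c^2*g^2 + 8*c^2*g + 60*c^2 + g^4 - 2*g^3 - 15*g^2 = (-2*c + g)*(2*c + g)*(g - 5)*(g + 3);  6*c^2*g^2 - 6*c^2*g - 72*c^2 + 5*c*g^3 - 5*c*g^2 - 60*c*g + g^4 - g^3 - 12*g^2 = (g - 4)*(2*c + g)*(g + 3)*(3*c + g)
Cancel the common factors (2*c + g), (g + 3).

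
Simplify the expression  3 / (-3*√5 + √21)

(-3*√5 - √21)/8

Multiply numerator and denominator by √21 + 3*√5.
Denominator becomes -24; numerator becomes 3*√21 + 9*√5.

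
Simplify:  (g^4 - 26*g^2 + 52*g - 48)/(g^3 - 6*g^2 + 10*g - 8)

Factor: g^4 - 26*g^2 + 52*g - 48 = (g + 6)*(g - 4)*(g^2 - 2*g + 2);  g^3 - 6*g^2 + 10*g - 8 = (g - 4)*(g^2 - 2*g + 2)
Cancel the common factors (g^2 - 2*g + 2), (g - 4).

g + 6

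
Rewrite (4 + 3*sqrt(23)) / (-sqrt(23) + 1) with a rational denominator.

Multiply numerator and denominator by 1 + sqrt(23).
Denominator becomes -22; numerator becomes 7*sqrt(23) + 73.

(-73 - 7*sqrt(23))/22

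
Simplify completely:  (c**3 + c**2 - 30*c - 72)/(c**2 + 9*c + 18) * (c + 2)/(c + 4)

(c**2 - 4*c - 12)/(c + 6)

Factor: c**3 + c**2 - 30*c - 72 = (c - 6)*(c + 4)*(c + 3);  c**2 + 9*c + 18 = (c + 6)*(c + 3)
Cancel the common factors (c + 4), (c + 3).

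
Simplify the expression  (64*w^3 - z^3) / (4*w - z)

16*w^2 + 4*w*z + z^2

Factor as (a-b)(a^2+ab+b^2) with a=(4*w), b=z.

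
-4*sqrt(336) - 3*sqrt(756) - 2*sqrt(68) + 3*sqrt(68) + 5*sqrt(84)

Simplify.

-24*sqrt(21) + 2*sqrt(17)

4*sqrt(336) = 16*sqrt(21); 3*sqrt(756) = 18*sqrt(21); 2*sqrt(68) = 4*sqrt(17); 3*sqrt(68) = 6*sqrt(17); 5*sqrt(84) = 10*sqrt(21)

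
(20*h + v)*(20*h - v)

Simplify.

Difference of squares with P = 20*h, Q = v.

400*h^2 - v^2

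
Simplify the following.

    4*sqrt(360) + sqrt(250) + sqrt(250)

4*sqrt(360) = 24*sqrt(10); sqrt(250) = 5*sqrt(10); sqrt(250) = 5*sqrt(10)
Combine: (24 + 5 + 5)·sqrt(10) = 34*sqrt(10)

34*sqrt(10)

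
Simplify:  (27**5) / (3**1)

3**14

27**5 = 3**15; 3**1 = 3**1
Combine exponents: 3**14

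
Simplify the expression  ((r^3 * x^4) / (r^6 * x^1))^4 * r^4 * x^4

x^16/r^8

Inside the bracket: (r^-3) * x^3
Raise to the power 4: (r^-12) * x^12
Multiply by r^4 * x^4: add exponents.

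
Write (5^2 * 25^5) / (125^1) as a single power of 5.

5^2 = 5^2; 25^5 = 5^10; 125^1 = 5^3
Combine exponents: 5^9

5^9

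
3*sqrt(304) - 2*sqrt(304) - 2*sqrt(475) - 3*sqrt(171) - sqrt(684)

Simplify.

-21*sqrt(19)

3*sqrt(304) = 12*sqrt(19); 2*sqrt(304) = 8*sqrt(19); 2*sqrt(475) = 10*sqrt(19); 3*sqrt(171) = 9*sqrt(19); sqrt(684) = 6*sqrt(19)
Combine: (12 - 8 - 10 - 9 - 6)·sqrt(19) = -21*sqrt(19)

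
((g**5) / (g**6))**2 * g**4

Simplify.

Inside the bracket: (g**-1)
Raise to the power 2: (g**-2)
Multiply by g**4: add exponents.

g**2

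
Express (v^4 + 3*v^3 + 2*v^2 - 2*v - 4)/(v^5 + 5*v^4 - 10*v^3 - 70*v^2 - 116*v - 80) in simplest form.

Factor: v^4 + 3*v^3 + 2*v^2 - 2*v - 4 = (v^2 + 2*v + 2)*(v + 2)*(v - 1);  v^5 + 5*v^4 - 10*v^3 - 70*v^2 - 116*v - 80 = (v + 2)*(v^2 + 2*v + 2)*(v + 5)*(v - 4)
Cancel the common factors (v^2 + 2*v + 2), (v + 2).

(v - 1)/(v^2 + v - 20)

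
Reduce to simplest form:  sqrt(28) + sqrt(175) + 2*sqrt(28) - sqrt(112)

7*sqrt(7)

sqrt(28) = 2*sqrt(7); sqrt(175) = 5*sqrt(7); 2*sqrt(28) = 4*sqrt(7); sqrt(112) = 4*sqrt(7)
Combine: (2 + 5 + 4 - 4)·sqrt(7) = 7*sqrt(7)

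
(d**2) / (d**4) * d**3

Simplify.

d

Quotient: (d**-2)
Multiply by d**3: add exponents.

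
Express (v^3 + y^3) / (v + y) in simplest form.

v^2 - v*y + y^2

Apply the sum-of-cubes factorisation and cancel (v + y).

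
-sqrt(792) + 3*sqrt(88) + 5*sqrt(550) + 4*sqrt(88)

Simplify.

sqrt(792) = 6*sqrt(22); 3*sqrt(88) = 6*sqrt(22); 5*sqrt(550) = 25*sqrt(22); 4*sqrt(88) = 8*sqrt(22)
Combine: (-6 + 6 + 25 + 8)·sqrt(22) = 33*sqrt(22)

33*sqrt(22)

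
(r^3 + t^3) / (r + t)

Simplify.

Apply the sum-of-cubes factorisation and cancel (r + t).

r^2 - r*t + t^2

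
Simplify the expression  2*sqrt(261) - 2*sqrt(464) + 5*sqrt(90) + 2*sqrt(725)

2*sqrt(261) = 6*sqrt(29); 2*sqrt(464) = 8*sqrt(29); 5*sqrt(90) = 15*sqrt(10); 2*sqrt(725) = 10*sqrt(29)

8*sqrt(29) + 15*sqrt(10)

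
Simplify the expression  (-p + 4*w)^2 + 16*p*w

Expand the square and combine the 16*p*w term.

(p + 4*w)^2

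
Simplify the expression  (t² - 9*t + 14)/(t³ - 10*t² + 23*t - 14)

1/(t - 1)

Factor: t² - 9*t + 14 = (t - 2)·(t - 7);  t³ - 10*t² + 23*t - 14 = (t - 7)·(t - 1)·(t - 2)
Cancel the common factors (t - 2), (t - 7).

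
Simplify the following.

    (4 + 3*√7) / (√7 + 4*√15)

(-21 - 4*√7 + 16*√15 + 12*√105)/233

Multiply numerator and denominator by -4*√15 + √7.
Denominator becomes -233; numerator becomes -12*√105 - 16*√15 + 4*√7 + 21.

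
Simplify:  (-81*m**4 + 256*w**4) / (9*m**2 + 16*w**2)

-81*m**4 + 256*w**4 factors as (-3*m + 4*w)*(3*m + 4*w)*(9*m**2 + 16*w**2).

-9*m**2 + 16*w**2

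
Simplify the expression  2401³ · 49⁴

2401³ = 7^12; 49⁴ = 7^8
Combine exponents: 7^20

7^20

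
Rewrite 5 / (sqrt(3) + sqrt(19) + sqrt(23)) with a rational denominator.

Group as (sqrt(3) + sqrt(19)) + sqrt(23); multiply by (sqrt(3) + sqrt(19)) - sqrt(23), then rationalise the remaining surd.

(-10*sqrt(1311) - 5*sqrt(23) + 35*sqrt(19) + 195*sqrt(3))/227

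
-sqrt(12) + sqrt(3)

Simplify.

-sqrt(3)

sqrt(12) = 2*sqrt(3); sqrt(3) = sqrt(3)
Combine: (-2 + 1)·sqrt(3) = -sqrt(3)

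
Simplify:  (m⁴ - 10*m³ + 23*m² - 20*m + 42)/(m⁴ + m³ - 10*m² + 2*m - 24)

(m - 7)/(m + 4)

Factor: m⁴ - 10*m³ + 23*m² - 20*m + 42 = (m² + 2)·(m - 7)·(m - 3);  m⁴ + m³ - 10*m² + 2*m - 24 = (m² + 2)·(m + 4)·(m - 3)
Cancel the common factors (m² + 2), (m - 3).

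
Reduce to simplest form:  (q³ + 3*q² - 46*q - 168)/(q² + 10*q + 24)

q - 7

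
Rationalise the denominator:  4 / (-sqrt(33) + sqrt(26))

(-4*sqrt(33) - 4*sqrt(26))/7

Multiply numerator and denominator by sqrt(26) + sqrt(33).
Denominator becomes -7; numerator becomes 4*sqrt(26) + 4*sqrt(33).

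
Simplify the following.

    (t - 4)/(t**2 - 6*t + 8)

Factor: t**2 - 6*t + 8 = (t - 4)*(t - 2)
Cancel the common factor (t - 4).

1/(t - 2)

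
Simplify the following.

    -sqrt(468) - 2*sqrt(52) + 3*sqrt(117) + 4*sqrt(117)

11*sqrt(13)

sqrt(468) = 6*sqrt(13); 2*sqrt(52) = 4*sqrt(13); 3*sqrt(117) = 9*sqrt(13); 4*sqrt(117) = 12*sqrt(13)
Combine: (-6 - 4 + 9 + 12)·sqrt(13) = 11*sqrt(13)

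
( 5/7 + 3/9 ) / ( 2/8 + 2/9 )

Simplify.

Numerator: 5/7 + 3/9 = 22/21
Denominator: 2/8 + 2/9 = 17/36
Divide: (22/21) · (36/17) = 264/119

264/119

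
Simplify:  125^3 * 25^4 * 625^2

5^25

125^3 = 5^9; 25^4 = 5^8; 625^2 = 5^8
Combine exponents: 5^25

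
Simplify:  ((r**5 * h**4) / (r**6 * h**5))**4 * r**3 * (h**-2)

1/(h**6*r)

Inside the bracket: (r**-1) * (h**-1)
Raise to the power 4: (r**-4) * (h**-4)
Multiply by r**3 * (h**-2): add exponents.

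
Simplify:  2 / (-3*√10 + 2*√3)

(-3*√10 - 2*√3)/39

Multiply numerator and denominator by 2*√3 + 3*√10.
Denominator becomes -78; numerator becomes 4*√3 + 6*√10.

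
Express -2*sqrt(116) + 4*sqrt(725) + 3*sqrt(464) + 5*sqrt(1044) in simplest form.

58*sqrt(29)

2*sqrt(116) = 4*sqrt(29); 4*sqrt(725) = 20*sqrt(29); 3*sqrt(464) = 12*sqrt(29); 5*sqrt(1044) = 30*sqrt(29)
Combine: (-4 + 20 + 12 + 30)·sqrt(29) = 58*sqrt(29)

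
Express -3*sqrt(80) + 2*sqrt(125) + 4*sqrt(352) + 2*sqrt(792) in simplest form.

-2*sqrt(5) + 28*sqrt(22)

3*sqrt(80) = 12*sqrt(5); 2*sqrt(125) = 10*sqrt(5); 4*sqrt(352) = 16*sqrt(22); 2*sqrt(792) = 12*sqrt(22)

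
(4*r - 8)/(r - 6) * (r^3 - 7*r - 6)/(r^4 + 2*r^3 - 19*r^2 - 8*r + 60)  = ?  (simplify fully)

(4*r + 4)/(r^2 - r - 30)

Factor: 4*r - 8 = 4*(r - 2);  r^3 - 7*r - 6 = (r + 2)*(r + 1)*(r - 3);  r^4 + 2*r^3 - 19*r^2 - 8*r + 60 = (r - 3)*(r + 5)*(r + 2)*(r - 2)
Cancel the common factors (r + 2), (r - 2), (r - 3).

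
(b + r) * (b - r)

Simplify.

b^2 - r^2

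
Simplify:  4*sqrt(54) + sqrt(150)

4*sqrt(54) = 12*sqrt(6); sqrt(150) = 5*sqrt(6)
Combine: (12 + 5)·sqrt(6) = 17*sqrt(6)

17*sqrt(6)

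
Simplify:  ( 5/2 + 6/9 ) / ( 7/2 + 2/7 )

133/159

Numerator: 5/2 + 6/9 = 19/6
Denominator: 7/2 + 2/7 = 53/14
Divide: (19/6) · (14/53) = 133/159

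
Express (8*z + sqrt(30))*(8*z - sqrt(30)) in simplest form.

64*z^2 - 30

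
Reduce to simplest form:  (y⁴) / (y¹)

y³

Quotient: y³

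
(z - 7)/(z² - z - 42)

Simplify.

Factor: z² - z - 42 = (z - 7)·(z + 6)
Cancel the common factor (z - 7).

1/(z + 6)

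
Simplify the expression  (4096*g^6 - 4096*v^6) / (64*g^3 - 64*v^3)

64*g^3 + 64*v^3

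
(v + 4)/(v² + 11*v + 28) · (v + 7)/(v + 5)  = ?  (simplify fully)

1/(v + 5)

Factor: v² + 11*v + 28 = (v + 4)·(v + 7)
Cancel the common factors (v + 4), (v + 7).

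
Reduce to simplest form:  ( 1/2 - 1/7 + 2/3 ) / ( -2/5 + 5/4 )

Numerator: 1/2 - 1/7 + 2/3 = 43/42
Denominator: -2/5 + 5/4 = 17/20
Divide: (43/42) · (20/17) = 430/357

430/357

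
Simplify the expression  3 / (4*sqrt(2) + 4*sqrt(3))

(-3*sqrt(2) + 3*sqrt(3))/4

Multiply numerator and denominator by -4*sqrt(2) + 4*sqrt(3).
Denominator becomes 16; numerator becomes -12*sqrt(2) + 12*sqrt(3).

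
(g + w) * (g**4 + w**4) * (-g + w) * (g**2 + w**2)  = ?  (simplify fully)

-g**8 + w**8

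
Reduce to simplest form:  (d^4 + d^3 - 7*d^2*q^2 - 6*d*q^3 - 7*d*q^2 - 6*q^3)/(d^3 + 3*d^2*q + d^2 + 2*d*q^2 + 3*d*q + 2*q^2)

d - 3*q

Factor: d^4 + d^3 - 7*d^2*q^2 - 6*d*q^3 - 7*d*q^2 - 6*q^3 = (d - 3*q)*(d + q)*(d + 2*q)*(d + 1);  d^3 + 3*d^2*q + d^2 + 2*d*q^2 + 3*d*q + 2*q^2 = (d + q)*(d + 1)*(d + 2*q)
Cancel the common factors (d + 2*q), (d + 1), (d + q).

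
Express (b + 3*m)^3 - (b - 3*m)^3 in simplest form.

Only the odd-power cross terms survive.

18*m*(b^2 + 3*m^2)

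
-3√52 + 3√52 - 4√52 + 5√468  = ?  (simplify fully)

3√52 = 6*√13; 3√52 = 6*√13; 4√52 = 8*√13; 5√468 = 30*√13
Combine: (-6 + 6 - 8 + 30)·√13 = 22*√13

22*√13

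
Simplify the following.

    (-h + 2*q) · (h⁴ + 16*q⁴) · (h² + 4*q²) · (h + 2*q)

-h⁸ + 256*q⁸

Pair the conjugate factors: ((2*q)+h)((2*q)-h) = -h² + 4*q², then repeat with the next factor.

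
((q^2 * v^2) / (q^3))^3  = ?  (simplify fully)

v^6/q^3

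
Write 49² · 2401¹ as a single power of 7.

7^8

49² = 7^4; 2401¹ = 7^4
Combine exponents: 7^8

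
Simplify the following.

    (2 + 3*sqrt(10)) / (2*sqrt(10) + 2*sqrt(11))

(-30 - 2*sqrt(10) + 2*sqrt(11) + 3*sqrt(110))/2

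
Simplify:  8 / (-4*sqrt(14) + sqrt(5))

Multiply numerator and denominator by sqrt(5) + 4*sqrt(14).
Denominator becomes -219; numerator becomes 8*sqrt(5) + 32*sqrt(14).

(-32*sqrt(14) - 8*sqrt(5))/219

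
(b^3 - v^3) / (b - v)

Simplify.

Apply the difference-of-cubes factorisation and cancel (b - v).

b^2 + b*v + v^2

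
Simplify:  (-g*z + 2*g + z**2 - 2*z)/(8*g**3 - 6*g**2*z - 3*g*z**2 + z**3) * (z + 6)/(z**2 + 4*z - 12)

1/(-8*g**2 - 2*g*z + z**2)

Factor: -g*z + 2*g + z**2 - 2*z = (z - 2)*(-g + z);  8*g**3 - 6*g**2*z - 3*g*z**2 + z**3 = (-g + z)*(-4*g + z)*(2*g + z);  z**2 + 4*z - 12 = (z + 6)*(z - 2)
Cancel the common factors (z + 6), (z - 2), (-g + z).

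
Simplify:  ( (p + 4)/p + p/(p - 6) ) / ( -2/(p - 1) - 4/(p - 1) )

Numerator: (p + 4)/p + p/(p - 6) = (2*p² - 2*p - 24)/(p² - 6*p)
Denominator: -2/(p - 1) - 4/(p - 1) = -6/(p - 1)
Divide: ((2*p² - 2*p - 24)/(p² - 6*p)) · (-p/6 + 1/6) = (-p³ + 2*p² + 11*p - 12)/(3*p² - 18*p)

(-p³ + 2*p² + 11*p - 12)/(3*p² - 18*p)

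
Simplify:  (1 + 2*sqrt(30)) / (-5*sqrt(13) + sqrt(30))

Multiply numerator and denominator by sqrt(30) + 5*sqrt(13).
Denominator becomes -295; numerator becomes sqrt(30) + 5*sqrt(13) + 60 + 10*sqrt(390).

(-10*sqrt(390) - 60 - 5*sqrt(13) - sqrt(30))/295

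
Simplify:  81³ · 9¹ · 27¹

3^17

81³ = 3^12; 9¹ = 3^2; 27¹ = 3^3
Combine exponents: 3^17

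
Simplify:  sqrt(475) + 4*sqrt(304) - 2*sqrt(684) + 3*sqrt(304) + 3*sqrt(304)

sqrt(475) = 5*sqrt(19); 4*sqrt(304) = 16*sqrt(19); 2*sqrt(684) = 12*sqrt(19); 3*sqrt(304) = 12*sqrt(19); 3*sqrt(304) = 12*sqrt(19)
Combine: (5 + 16 - 12 + 12 + 12)·sqrt(19) = 33*sqrt(19)

33*sqrt(19)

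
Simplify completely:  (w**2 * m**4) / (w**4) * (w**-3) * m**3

Quotient: (w**-2) * m**4
Multiply by (w**-3) * m**3: add exponents.

m**7/w**5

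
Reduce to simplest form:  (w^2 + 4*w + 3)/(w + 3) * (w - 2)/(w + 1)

w - 2

Factor: w^2 + 4*w + 3 = (w + 3)*(w + 1)
Cancel the common factors (w + 1), (w + 3).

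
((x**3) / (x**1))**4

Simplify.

x**8

Inside the bracket: x**2
Raise to the power 4: x**8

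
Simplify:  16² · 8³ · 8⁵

16² = 2^8; 8³ = 2^9; 8⁵ = 2^15
Combine exponents: 2^32

2^32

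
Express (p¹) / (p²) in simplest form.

Quotient: (p^-1)

1/p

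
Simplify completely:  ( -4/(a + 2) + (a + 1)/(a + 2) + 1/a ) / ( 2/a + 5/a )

(a² - 2*a + 2)/(7*a + 14)

Numerator: -4/(a + 2) + (a + 1)/(a + 2) + 1/a = (a² - 2*a + 2)/(a² + 2*a)
Denominator: 2/a + 5/a = 7/a
Divide: ((a² - 2*a + 2)/(a² + 2*a)) · (a/7) = (a² - 2*a + 2)/(7*a + 14)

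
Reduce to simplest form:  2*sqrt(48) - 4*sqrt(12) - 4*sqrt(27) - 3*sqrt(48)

2*sqrt(48) = 8*sqrt(3); 4*sqrt(12) = 8*sqrt(3); 4*sqrt(27) = 12*sqrt(3); 3*sqrt(48) = 12*sqrt(3)
Combine: (8 - 8 - 12 - 12)·sqrt(3) = -24*sqrt(3)

-24*sqrt(3)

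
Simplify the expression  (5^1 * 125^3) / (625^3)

5^(-2)

5^1 = 5^1; 125^3 = 5^9; 625^3 = 5^12
Combine exponents: 5^(-2)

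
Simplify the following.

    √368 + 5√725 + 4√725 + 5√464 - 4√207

-8*√23 + 65*√29

√368 = 4*√23; 5√725 = 25*√29; 4√725 = 20*√29; 5√464 = 20*√29; 4√207 = 12*√23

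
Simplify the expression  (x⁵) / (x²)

Quotient: x³

x³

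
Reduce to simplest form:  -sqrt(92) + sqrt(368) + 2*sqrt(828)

14*sqrt(23)

sqrt(92) = 2*sqrt(23); sqrt(368) = 4*sqrt(23); 2*sqrt(828) = 12*sqrt(23)
Combine: (-2 + 4 + 12)·sqrt(23) = 14*sqrt(23)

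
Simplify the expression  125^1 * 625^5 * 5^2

5^25

125^1 = 5^3; 625^5 = 5^20; 5^2 = 5^2
Combine exponents: 5^25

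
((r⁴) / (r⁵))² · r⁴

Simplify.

Inside the bracket: (r^-1)
Raise to the power 2: (r^-2)
Multiply by r⁴: add exponents.

r²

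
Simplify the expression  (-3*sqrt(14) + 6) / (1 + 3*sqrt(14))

Multiply numerator and denominator by -3*sqrt(14) + 1.
Denominator becomes -125; numerator becomes -21*sqrt(14) + 132.

(-132 + 21*sqrt(14))/125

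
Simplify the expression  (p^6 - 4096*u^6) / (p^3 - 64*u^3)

Factor p^6 - (4*u)^6 and cancel (p^3 - 64*u^3).

p^3 + 64*u^3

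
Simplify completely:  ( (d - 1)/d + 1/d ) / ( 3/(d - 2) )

d/3 - 2/3

Numerator: (d - 1)/d + 1/d = 1
Denominator: 3/(d - 2) = 3/(d - 2)
Divide: (1) · (d/3 - 2/3) = d/3 - 2/3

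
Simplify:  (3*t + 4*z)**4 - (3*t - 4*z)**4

864*t**3*z + 1536*t*z**3

Binomially expand both and collect terms in (3*t), (4*z).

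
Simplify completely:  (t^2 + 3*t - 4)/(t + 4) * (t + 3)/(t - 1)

Factor: t^2 + 3*t - 4 = (t + 4)*(t - 1)
Cancel the common factors (t + 4), (t - 1).

t + 3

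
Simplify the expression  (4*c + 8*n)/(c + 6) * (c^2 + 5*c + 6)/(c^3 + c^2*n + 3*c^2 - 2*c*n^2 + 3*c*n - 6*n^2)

(4*c + 8)/(c^2 - c*n + 6*c - 6*n)

Factor: 4*c + 8*n = 4*(c + 2*n);  c^2 + 5*c + 6 = (c + 2)*(c + 3);  c^3 + c^2*n + 3*c^2 - 2*c*n^2 + 3*c*n - 6*n^2 = (c - n)*(c + 3)*(c + 2*n)
Cancel the common factors (c + 3), (c + 2*n).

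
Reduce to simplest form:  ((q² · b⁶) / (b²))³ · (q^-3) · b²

b^14*q³

Inside the bracket: q² · b⁴
Raise to the power 3: q⁶ · b^12
Multiply by (q^-3) · b²: add exponents.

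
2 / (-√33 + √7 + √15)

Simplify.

(22*√33 + 50*√15 + 82*√7 + 12*√385)/299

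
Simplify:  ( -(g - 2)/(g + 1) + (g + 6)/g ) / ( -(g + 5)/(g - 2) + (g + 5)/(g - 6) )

Numerator: -(g - 2)/(g + 1) + (g + 6)/g = (9*g + 6)/(g² + g)
Denominator: -(g + 5)/(g - 2) + (g + 5)/(g - 6) = (4*g + 20)/(g² - 8*g + 12)
Divide: ((9*g + 6)/(g² + g)) · ((g² - 8*g + 12)/(4*g + 20)) = (9*g³ - 66*g² + 60*g + 72)/(4*g³ + 24*g² + 20*g)

(9*g³ - 66*g² + 60*g + 72)/(4*g³ + 24*g² + 20*g)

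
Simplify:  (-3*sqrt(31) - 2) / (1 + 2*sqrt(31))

Multiply numerator and denominator by -2*sqrt(31) + 1.
Denominator becomes -123; numerator becomes sqrt(31) + 184.

(-184 - sqrt(31))/123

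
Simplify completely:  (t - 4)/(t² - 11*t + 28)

Factor: t² - 11*t + 28 = (t - 4)·(t - 7)
Cancel the common factor (t - 4).

1/(t - 7)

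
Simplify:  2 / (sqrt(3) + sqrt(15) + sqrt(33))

(-14*sqrt(15) - 30*sqrt(3) + 4*sqrt(165) + 10*sqrt(33))/15

Group as (sqrt(3) + sqrt(15)) + sqrt(33); multiply by (sqrt(3) + sqrt(15)) - sqrt(33), then rationalise the remaining surd.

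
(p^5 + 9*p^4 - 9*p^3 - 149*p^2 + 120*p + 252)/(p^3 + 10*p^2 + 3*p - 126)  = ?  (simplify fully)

p^2 - p - 2

Factor: p^5 + 9*p^4 - 9*p^3 - 149*p^2 + 120*p + 252 = (p - 3)*(p + 1)*(p + 6)*(p - 2)*(p + 7);  p^3 + 10*p^2 + 3*p - 126 = (p + 7)*(p - 3)*(p + 6)
Cancel the common factors (p - 3), (p + 7), (p + 6).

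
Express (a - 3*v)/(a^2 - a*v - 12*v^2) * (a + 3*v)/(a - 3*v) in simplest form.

Factor: a^2 - a*v - 12*v^2 = (a + 3*v)*(a - 4*v)
Cancel the common factors (a - 3*v), (a + 3*v).

-1/(-a + 4*v)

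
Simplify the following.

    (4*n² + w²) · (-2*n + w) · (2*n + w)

Telescope via difference of squares: (w+(2*n))(w-(2*n)) = -4*n² + w², then repeat with the next factor.

-16*n⁴ + w⁴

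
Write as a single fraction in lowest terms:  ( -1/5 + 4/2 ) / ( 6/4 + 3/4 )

Numerator: -1/5 + 4/2 = 9/5
Denominator: 6/4 + 3/4 = 9/4
Divide: (9/5) · (4/9) = 4/5

4/5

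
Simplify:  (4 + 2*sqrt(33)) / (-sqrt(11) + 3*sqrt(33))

Multiply numerator and denominator by sqrt(11) + 3*sqrt(33).
Denominator becomes 286; numerator becomes 4*sqrt(11) + 22*sqrt(3) + 12*sqrt(33) + 198.

(2*sqrt(11) + 11*sqrt(3) + 6*sqrt(33) + 99)/143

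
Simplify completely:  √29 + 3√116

7*√29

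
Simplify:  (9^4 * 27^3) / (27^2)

3^11

9^4 = 3^8; 27^3 = 3^9; 27^2 = 3^6
Combine exponents: 3^11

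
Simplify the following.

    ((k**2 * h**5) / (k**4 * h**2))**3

h**9/k**6

Inside the bracket: (k**-2) * h**3
Raise to the power 3: (k**-6) * h**9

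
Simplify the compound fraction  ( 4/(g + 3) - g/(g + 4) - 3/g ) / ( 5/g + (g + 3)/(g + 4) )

Numerator: 4/(g + 3) - g/(g + 4) - 3/g = (-g³ - 2*g² - 5*g - 36)/(g³ + 7*g² + 12*g)
Denominator: 5/g + (g + 3)/(g + 4) = (g² + 8*g + 20)/(g² + 4*g)
Divide: ((-g³ - 2*g² - 5*g - 36)/(g³ + 7*g² + 12*g)) · ((g² + 4*g)/(g² + 8*g + 20)) = (-g³ - 2*g² - 5*g - 36)/(g³ + 11*g² + 44*g + 60)

(-g³ - 2*g² - 5*g - 36)/(g³ + 11*g² + 44*g + 60)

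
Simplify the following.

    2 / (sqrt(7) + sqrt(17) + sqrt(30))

Group as (sqrt(7) + sqrt(17)) + sqrt(30); multiply by (sqrt(7) + sqrt(17)) - sqrt(30), then rationalise the remaining surd.

(-sqrt(3570) - 3*sqrt(30) + 10*sqrt(17) + 20*sqrt(7))/110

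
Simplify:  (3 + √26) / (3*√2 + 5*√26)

(-6*√13 - 9*√2 + 15*√26 + 130)/632

Multiply numerator and denominator by -3*√2 + 5*√26.
Denominator becomes 632; numerator becomes -6*√13 - 9*√2 + 15*√26 + 130.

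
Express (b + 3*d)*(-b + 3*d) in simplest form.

-b**2 + 9*d**2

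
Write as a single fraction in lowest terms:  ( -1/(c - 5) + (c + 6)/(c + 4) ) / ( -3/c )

(-c³ + 34*c)/(3*c² - 3*c - 60)

Numerator: -1/(c - 5) + (c + 6)/(c + 4) = (c² - 34)/(c² - c - 20)
Denominator: -3/c = -3/c
Divide: ((c² - 34)/(c² - c - 20)) · (-c/3) = (-c³ + 34*c)/(3*c² - 3*c - 60)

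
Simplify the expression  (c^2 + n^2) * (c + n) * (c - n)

Telescope via difference of squares: (c+n)(c-n) = c^2 - n^2, then repeat with the next factor.

c^4 - n^4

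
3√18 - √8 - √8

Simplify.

3√18 = 9*√2; √8 = 2*√2; √8 = 2*√2
Combine: (9 - 2 - 2)·√2 = 5*√2

5*√2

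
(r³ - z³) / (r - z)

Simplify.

r^3 - z^3 = (r - z)(r² + r*z + z²).

r² + r*z + z²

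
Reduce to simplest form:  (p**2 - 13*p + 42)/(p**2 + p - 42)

(p - 7)/(p + 7)

Factor: p**2 - 13*p + 42 = (p - 7)*(p - 6);  p**2 + p - 42 = (p + 7)*(p - 6)
Cancel the common factor (p - 6).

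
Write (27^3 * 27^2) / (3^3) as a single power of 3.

27^3 = 3^9; 27^2 = 3^6; 3^3 = 3^3
Combine exponents: 3^12

3^12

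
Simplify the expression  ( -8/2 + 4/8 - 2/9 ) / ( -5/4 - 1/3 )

134/57

Numerator: -8/2 + 4/8 - 2/9 = -67/18
Denominator: -5/4 - 1/3 = -19/12
Divide: (-67/18) · (-12/19) = 134/57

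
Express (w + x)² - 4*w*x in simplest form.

Expand the square and combine the 4*w*x term.

(w - x)²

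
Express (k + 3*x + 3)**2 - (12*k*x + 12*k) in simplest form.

(-k + 3*x + 3)**2

After expansion: k**2 - 6*k*x - 6*k + 9*x**2 + 18*x + 9 — a perfect-square trinomial.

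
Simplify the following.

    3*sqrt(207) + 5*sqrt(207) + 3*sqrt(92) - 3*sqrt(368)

18*sqrt(23)

3*sqrt(207) = 9*sqrt(23); 5*sqrt(207) = 15*sqrt(23); 3*sqrt(92) = 6*sqrt(23); 3*sqrt(368) = 12*sqrt(23)
Combine: (9 + 15 + 6 - 12)·sqrt(23) = 18*sqrt(23)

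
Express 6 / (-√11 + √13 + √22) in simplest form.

Group as (√13 + √22) - √11; multiply by (√13 + √22) + √11, then rationalise the remaining surd.

(-36*√11 + 3*√22 + 30*√13 + 33*√26)/142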